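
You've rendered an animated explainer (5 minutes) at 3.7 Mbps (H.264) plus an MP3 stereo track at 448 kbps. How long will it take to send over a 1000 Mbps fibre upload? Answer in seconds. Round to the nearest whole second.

1 seconds

5 min = 300 s
Audio: 448 kbps = 0.448 Mbps.
Total bitrate: 4.148 Mbps.
File: 4.148 Mbps × 300 s = 1244.4 Mb.
At 1000 Mbps: 1244.4 / 1000 = 1.2 s ≈ 1.24 seconds.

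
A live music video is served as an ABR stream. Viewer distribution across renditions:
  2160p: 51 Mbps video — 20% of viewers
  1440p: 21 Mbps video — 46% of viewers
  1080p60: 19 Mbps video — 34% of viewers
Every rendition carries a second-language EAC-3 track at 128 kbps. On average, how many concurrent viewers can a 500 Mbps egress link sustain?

18

Audio: 128 kbps = 0.128 Mbps.
Average per-viewer bitrate: 0.20×51.128 + 0.46×21.128 + 0.34×19.128 = 26.448 Mbps.
500 Mbps = 500.0 Mbps; 500.0 / 26.448 = 18.91 → 18.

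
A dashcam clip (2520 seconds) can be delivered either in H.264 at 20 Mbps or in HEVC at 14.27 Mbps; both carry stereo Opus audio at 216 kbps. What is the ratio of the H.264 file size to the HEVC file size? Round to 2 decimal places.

Audio: 216 kbps = 0.216 Mbps.
H.264: 20.216 Mbps × 2520 s = 50944.3 Mb = 6.368 GB.
HEVC: 14.486 Mbps × 2520 s = 36504.7 Mb = 4.563 GB.
Ratio: 6.368 / 4.563 = 1.396.

1.40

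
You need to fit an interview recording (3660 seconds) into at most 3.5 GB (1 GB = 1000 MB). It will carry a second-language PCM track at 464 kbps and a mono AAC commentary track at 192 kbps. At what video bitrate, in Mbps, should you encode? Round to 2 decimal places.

Budget: 3.5 GB = 28000.0 Mb.
Total bitrate budget: 28000.0 Mb / 3660 s = 7.650 Mbps.
Audio total: 464 + 192 = 656 kbps = 0.656 Mbps.
Video: 7.650 − 0.656 = 6.994 Mbps.

6.99 Mbps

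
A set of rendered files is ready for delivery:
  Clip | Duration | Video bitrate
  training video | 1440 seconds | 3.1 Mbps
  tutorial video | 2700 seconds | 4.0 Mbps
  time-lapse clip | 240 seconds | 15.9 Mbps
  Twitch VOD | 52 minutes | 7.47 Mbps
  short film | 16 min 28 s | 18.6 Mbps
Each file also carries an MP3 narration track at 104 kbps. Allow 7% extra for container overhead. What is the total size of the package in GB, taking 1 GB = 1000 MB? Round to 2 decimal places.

Audio: 104 kbps = 0.104 Mbps.
training video: 3.204 Mbps × 1440 s × 1.07 = 4936.7 Mb
tutorial video: 4.104 Mbps × 2700 s × 1.07 = 11856.5 Mb
time-lapse clip: 16.004 Mbps × 240 s × 1.07 = 4109.8 Mb
Twitch VOD: 7.574 Mbps × 3120 s × 1.07 = 25285.0 Mb
short film: 18.704 Mbps × 988 s × 1.07 = 19773.1 Mb
Total: 65961.2 Mb = 8245.1 MB.
= 8.245 GB.

8.25 GB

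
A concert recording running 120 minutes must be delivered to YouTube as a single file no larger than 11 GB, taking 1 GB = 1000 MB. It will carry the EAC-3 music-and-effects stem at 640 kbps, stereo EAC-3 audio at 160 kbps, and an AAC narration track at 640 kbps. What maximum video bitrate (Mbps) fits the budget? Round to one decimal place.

Budget: 11 GB = 88000.0 Mb.
120 min = 7200 s
Total bitrate budget: 88000.0 Mb / 7200 s = 12.222 Mbps.
Audio total: 640 + 160 + 640 = 1440 kbps = 1.440 Mbps.
Video: 12.222 − 1.440 = 10.782 Mbps.

10.8 Mbps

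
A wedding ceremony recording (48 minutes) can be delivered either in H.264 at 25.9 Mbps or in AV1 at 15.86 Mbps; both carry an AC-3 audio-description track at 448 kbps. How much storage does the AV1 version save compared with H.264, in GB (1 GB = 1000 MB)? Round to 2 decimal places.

48 min = 2880 s
Audio: 448 kbps = 0.448 Mbps.
H.264: 26.348 Mbps × 2880 s = 75882.2 Mb = 9.485 GB.
AV1: 16.308 Mbps × 2880 s = 46967.0 Mb = 5.871 GB.
Saving: 9.485 − 5.871 = 3.614 GB.

3.61 GB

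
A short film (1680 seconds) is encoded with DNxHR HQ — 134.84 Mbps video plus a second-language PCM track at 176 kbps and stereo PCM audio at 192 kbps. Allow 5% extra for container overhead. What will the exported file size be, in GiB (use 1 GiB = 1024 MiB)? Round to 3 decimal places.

27.766 GiB

Audio total: 176 + 192 = 368 kbps = 0.368 Mbps.
Total bitrate: 134.84 + 0.368 = 135.208 Mbps.
Stream data: 135.208 Mbps × 1680 s = 227149.4 Mb.
With 5% container overhead: ×1.05.
238,507 Mb = 29,813,364,000 bytes ÷ 1,073,741,824 = 27.77 GiB.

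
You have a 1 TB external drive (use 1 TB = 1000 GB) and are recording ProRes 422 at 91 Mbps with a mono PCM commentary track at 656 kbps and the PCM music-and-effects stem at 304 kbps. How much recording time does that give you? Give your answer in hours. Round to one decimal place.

Audio total: 656 + 304 = 960 kbps = 0.960 Mbps.
Total bitrate: 91 + 0.960 = 91.960 Mbps.
Capacity: 1 TB = 8,000,000 Mb.
Recording time: 8,000,000 / 91.960 = 86,994 s ≈ 24.2 hours.

24.2 hours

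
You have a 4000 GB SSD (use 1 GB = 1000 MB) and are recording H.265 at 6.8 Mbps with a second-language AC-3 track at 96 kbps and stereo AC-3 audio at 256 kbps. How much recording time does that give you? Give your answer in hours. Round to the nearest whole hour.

Audio total: 96 + 256 = 352 kbps = 0.352 Mbps.
Total bitrate: 6.8 + 0.352 = 7.152 Mbps.
Capacity: 4000 GB = 32,000,000 Mb.
Recording time: 32,000,000 / 7.152 = 4,474,273 s ≈ 1,243 hours.

1243 hours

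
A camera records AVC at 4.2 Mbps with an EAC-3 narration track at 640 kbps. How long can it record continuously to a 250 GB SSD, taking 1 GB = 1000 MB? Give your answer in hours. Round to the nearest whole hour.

Audio: 640 kbps = 0.640 Mbps.
Total bitrate: 4.2 + 0.640 = 4.840 Mbps.
Capacity: 250 GB = 2,000,000 Mb.
Recording time: 2,000,000 / 4.840 = 413,223 s ≈ 115 hours.

115 hours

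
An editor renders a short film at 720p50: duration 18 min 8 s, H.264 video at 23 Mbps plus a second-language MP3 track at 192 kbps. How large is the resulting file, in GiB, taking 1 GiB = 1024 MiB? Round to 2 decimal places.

18 min 8 s = 1088 s
Audio: 192 kbps = 0.192 Mbps.
Total bitrate: 23 + 0.192 = 23.192 Mbps.
Stream data: 23.192 Mbps × 1088 s = 25232.9 Mb.
25,233 Mb = 3,154,112,000 bytes ÷ 1,073,741,824 = 2.937 GiB.

2.94 GiB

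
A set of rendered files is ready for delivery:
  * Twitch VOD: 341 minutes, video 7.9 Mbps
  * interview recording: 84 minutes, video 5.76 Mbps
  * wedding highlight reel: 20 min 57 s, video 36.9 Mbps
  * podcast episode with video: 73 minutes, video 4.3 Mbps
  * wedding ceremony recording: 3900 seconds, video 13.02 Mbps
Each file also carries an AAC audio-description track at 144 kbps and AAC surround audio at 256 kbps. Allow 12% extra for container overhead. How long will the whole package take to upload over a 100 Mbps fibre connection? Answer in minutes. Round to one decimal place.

59.9 minutes

Audio total: 144 + 256 = 400 kbps = 0.400 Mbps.
Twitch VOD: 8.300 Mbps × 20460 s × 1.12 = 190196.2 Mb
interview recording: 6.160 Mbps × 5040 s × 1.12 = 34772.0 Mb
wedding highlight reel: 37.300 Mbps × 1257 s × 1.12 = 52512.4 Mb
podcast episode with video: 4.700 Mbps × 4380 s × 1.12 = 23056.3 Mb
wedding ceremony recording: 13.420 Mbps × 3900 s × 1.12 = 58618.6 Mb
Total: 359155.4 Mb = 44894.4 MB.
At 100 Mbps: 359155.4 / 100 = 3592 s ≈ 59.9 minutes.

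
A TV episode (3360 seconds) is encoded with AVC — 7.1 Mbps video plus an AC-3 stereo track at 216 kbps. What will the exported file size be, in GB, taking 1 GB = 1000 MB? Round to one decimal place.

3.1 GB

Audio: 216 kbps = 0.216 Mbps.
Total bitrate: 7.1 + 0.216 = 7.316 Mbps.
Stream data: 7.316 Mbps × 3360 s = 24581.8 Mb.
24,582 Mb ÷ 8 = 3,073 MB → 3.073 GB.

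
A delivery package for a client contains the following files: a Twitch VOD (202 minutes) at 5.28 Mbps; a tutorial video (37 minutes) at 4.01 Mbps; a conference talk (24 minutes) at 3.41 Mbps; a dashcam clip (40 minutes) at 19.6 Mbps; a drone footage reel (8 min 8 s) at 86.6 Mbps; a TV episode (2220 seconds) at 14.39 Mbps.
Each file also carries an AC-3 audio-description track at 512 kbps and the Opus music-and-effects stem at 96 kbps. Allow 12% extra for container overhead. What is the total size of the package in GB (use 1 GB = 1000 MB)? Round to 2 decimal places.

29.65 GB

Audio total: 512 + 96 = 608 kbps = 0.608 Mbps.
Twitch VOD: 5.888 Mbps × 12120 s × 1.12 = 79926.1 Mb
tutorial video: 4.618 Mbps × 2220 s × 1.12 = 11482.2 Mb
conference talk: 4.018 Mbps × 1440 s × 1.12 = 6480.2 Mb
dashcam clip: 20.208 Mbps × 2400 s × 1.12 = 54319.1 Mb
drone footage reel: 87.208 Mbps × 488 s × 1.12 = 47664.4 Mb
TV episode: 14.998 Mbps × 2220 s × 1.12 = 37291.0 Mb
Total: 237163.0 Mb = 29645.4 MB.
= 29.65 GB.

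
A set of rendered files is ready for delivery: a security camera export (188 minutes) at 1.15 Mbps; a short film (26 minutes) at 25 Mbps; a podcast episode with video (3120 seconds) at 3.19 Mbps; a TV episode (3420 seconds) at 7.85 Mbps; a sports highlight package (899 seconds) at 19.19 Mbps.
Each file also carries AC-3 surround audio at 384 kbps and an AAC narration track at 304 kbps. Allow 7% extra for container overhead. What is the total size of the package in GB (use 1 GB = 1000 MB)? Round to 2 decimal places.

16.05 GB

Audio total: 384 + 304 = 688 kbps = 0.688 Mbps.
security camera export: 1.838 Mbps × 11280 s × 1.07 = 22183.9 Mb
short film: 25.688 Mbps × 1560 s × 1.07 = 42878.4 Mb
podcast episode with video: 3.878 Mbps × 3120 s × 1.07 = 12946.3 Mb
TV episode: 8.538 Mbps × 3420 s × 1.07 = 31244.0 Mb
sports highlight package: 19.878 Mbps × 899 s × 1.07 = 19121.2 Mb
Total: 128373.9 Mb = 16046.7 MB.
= 16.05 GB.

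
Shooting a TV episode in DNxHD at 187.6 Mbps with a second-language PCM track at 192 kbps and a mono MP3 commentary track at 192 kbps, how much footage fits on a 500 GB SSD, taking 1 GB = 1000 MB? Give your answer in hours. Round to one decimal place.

Audio total: 192 + 192 = 384 kbps = 0.384 Mbps.
Total bitrate: 187.6 + 0.384 = 187.984 Mbps.
Capacity: 500 GB = 4,000,000 Mb.
Recording time: 4,000,000 / 187.984 = 21,278 s ≈ 5.91 hours.

5.9 hours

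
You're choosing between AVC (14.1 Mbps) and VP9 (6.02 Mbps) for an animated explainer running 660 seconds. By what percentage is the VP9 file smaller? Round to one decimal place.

AVC: 14.100 Mbps × 660 s = 9306.0 Mb = 1.083 GiB.
VP9: 6.020 Mbps × 660 s = 3973.2 Mb = 0.463 GiB.
Reduction: (1 − 0.463/1.083) × 100 = 57.30%.

57.3%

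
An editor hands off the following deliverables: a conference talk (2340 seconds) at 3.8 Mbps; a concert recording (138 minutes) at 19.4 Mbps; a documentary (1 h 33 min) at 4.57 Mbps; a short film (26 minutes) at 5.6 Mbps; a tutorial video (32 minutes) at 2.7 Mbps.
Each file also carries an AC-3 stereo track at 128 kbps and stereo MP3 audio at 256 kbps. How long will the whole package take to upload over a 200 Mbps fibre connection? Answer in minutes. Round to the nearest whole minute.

18 minutes

Audio total: 128 + 256 = 384 kbps = 0.384 Mbps.
conference talk: 4.184 Mbps × 2340 s = 9790.6 Mb
concert recording: 19.784 Mbps × 8280 s = 163811.5 Mb
documentary: 4.954 Mbps × 5580 s = 27643.3 Mb
short film: 5.984 Mbps × 1560 s = 9335.0 Mb
tutorial video: 3.084 Mbps × 1920 s = 5921.3 Mb
Total: 216501.7 Mb = 27062.7 MB.
At 200 Mbps: 216501.7 / 200 = 1083 s ≈ 18 minutes.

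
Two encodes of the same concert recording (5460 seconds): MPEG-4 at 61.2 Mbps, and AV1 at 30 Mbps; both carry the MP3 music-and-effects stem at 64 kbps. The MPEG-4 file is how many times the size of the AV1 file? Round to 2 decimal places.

2.04

Audio: 64 kbps = 0.064 Mbps.
MPEG-4: 61.264 Mbps × 5460 s = 334501.4 Mb = 38.941 GiB.
AV1: 30.064 Mbps × 5460 s = 164149.4 Mb = 19.110 GiB.
Ratio: 38.941 / 19.110 = 2.038.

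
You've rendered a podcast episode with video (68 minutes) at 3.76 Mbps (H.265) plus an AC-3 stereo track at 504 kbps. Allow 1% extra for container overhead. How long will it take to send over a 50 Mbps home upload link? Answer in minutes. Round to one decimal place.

5.9 minutes

68 min = 4080 s
Audio: 504 kbps = 0.504 Mbps.
Total bitrate: 4.264 Mbps.
File: 4.264 Mbps × 4080 s = 17397.1 Mb.
With 1% container overhead: ×1.01. → 17571.1 Mb.
At 50 Mbps: 17571.1 / 50 = 351.4 s ≈ 5.86 minutes.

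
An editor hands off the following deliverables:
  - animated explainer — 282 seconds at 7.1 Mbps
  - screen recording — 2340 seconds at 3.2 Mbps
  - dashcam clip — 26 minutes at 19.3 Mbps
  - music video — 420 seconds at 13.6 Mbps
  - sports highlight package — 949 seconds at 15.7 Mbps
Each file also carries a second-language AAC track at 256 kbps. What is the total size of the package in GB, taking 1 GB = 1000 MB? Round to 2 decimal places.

7.70 GB

Audio: 256 kbps = 0.256 Mbps.
animated explainer: 7.356 Mbps × 282 s = 2074.4 Mb
screen recording: 3.456 Mbps × 2340 s = 8087.0 Mb
dashcam clip: 19.556 Mbps × 1560 s = 30507.4 Mb
music video: 13.856 Mbps × 420 s = 5819.5 Mb
sports highlight package: 15.956 Mbps × 949 s = 15142.2 Mb
Total: 61630.6 Mb = 7703.8 MB.
= 7.704 GB.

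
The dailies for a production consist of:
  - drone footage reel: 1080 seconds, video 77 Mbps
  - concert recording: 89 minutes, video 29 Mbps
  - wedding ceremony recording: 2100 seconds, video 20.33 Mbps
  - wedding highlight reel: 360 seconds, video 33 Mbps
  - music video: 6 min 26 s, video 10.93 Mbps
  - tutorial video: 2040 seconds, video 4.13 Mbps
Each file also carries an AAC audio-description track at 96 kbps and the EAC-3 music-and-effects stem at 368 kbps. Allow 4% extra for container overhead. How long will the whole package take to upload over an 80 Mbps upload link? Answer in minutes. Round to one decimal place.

67.3 minutes

Audio total: 96 + 368 = 464 kbps = 0.464 Mbps.
drone footage reel: 77.464 Mbps × 1080 s × 1.04 = 87007.6 Mb
concert recording: 29.464 Mbps × 5340 s × 1.04 = 163631.3 Mb
wedding ceremony recording: 20.794 Mbps × 2100 s × 1.04 = 45414.1 Mb
wedding highlight reel: 33.464 Mbps × 360 s × 1.04 = 12528.9 Mb
music video: 11.394 Mbps × 386 s × 1.04 = 4574.0 Mb
tutorial video: 4.594 Mbps × 2040 s × 1.04 = 9746.6 Mb
Total: 322902.5 Mb = 40362.8 MB.
At 80 Mbps: 322902.5 / 80 = 4036 s ≈ 67.3 minutes.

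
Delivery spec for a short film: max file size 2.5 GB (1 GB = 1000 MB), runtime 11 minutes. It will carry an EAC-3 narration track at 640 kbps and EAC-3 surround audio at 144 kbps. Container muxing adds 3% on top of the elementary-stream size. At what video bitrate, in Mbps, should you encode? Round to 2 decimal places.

28.64 Mbps

Budget: 2.5 GB = 20000.0 Mb.
Stream payload after overhead: 20000.0 / 1.03 = 19417.5 Mb.
11 min = 660 s
Total bitrate budget: 19417.5 Mb / 660 s = 29.420 Mbps.
Audio total: 640 + 144 = 784 kbps = 0.784 Mbps.
Video: 29.420 − 0.784 = 28.636 Mbps.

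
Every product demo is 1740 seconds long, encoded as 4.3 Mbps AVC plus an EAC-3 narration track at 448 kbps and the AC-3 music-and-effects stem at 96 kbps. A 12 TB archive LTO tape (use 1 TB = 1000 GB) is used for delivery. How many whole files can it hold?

Audio total: 448 + 96 = 544 kbps = 0.544 Mbps.
Total bitrate: 4.844 Mbps.
Per item: 4.844 Mbps × 1740 s = 8,429 Mb = 1,054 MB.
Capacity: 12 TB = 96,000,000 Mb; 11389.85 items → 11389 complete.

11389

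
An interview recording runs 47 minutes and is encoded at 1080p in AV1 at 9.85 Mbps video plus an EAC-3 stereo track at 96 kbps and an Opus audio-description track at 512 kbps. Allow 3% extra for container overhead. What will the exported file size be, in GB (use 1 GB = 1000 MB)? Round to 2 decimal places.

3.80 GB

47 min = 2820 s
Audio total: 96 + 512 = 608 kbps = 0.608 Mbps.
Total bitrate: 9.85 + 0.608 = 10.458 Mbps.
Stream data: 10.458 Mbps × 2820 s = 29491.6 Mb.
With 3% container overhead: ×1.03.
30,376 Mb ÷ 8 = 3,797 MB → 3.797 GB.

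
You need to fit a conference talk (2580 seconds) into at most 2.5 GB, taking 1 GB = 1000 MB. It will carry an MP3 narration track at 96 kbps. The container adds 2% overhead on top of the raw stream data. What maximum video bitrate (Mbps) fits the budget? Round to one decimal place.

Budget: 2.5 GB = 20000.0 Mb.
Stream payload after overhead: 20000.0 / 1.02 = 19607.8 Mb.
Total bitrate budget: 19607.8 Mb / 2580 s = 7.600 Mbps.
Audio: 96 kbps = 0.096 Mbps.
Video: 7.600 − 0.096 = 7.504 Mbps.

7.5 Mbps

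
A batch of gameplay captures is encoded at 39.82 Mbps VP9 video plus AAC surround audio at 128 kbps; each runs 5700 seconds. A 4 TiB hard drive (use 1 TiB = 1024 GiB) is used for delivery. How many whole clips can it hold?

Audio: 128 kbps = 0.128 Mbps.
Total bitrate: 39.948 Mbps.
Per item: 39.948 Mbps × 5700 s = 227,704 Mb = 28,463 MB.
Capacity: 4 TiB = 35,184,372 Mb; 154.52 items → 154 complete.

154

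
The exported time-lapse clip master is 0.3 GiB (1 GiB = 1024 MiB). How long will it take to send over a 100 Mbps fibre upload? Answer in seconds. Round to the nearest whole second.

File: 0.3 GiB = 2577.0 Mb.
At 100 Mbps: 2577.0 / 100 = 25.8 s ≈ 25.8 seconds.

26 seconds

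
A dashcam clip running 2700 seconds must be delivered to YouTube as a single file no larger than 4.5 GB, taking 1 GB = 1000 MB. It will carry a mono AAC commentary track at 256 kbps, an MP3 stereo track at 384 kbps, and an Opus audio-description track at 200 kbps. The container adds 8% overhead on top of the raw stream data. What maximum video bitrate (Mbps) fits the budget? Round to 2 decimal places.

Budget: 4.5 GB = 36000.0 Mb.
Stream payload after overhead: 36000.0 / 1.08 = 33333.3 Mb.
Total bitrate budget: 33333.3 Mb / 2700 s = 12.346 Mbps.
Audio total: 256 + 384 + 200 = 840 kbps = 0.840 Mbps.
Video: 12.346 − 0.840 = 11.506 Mbps.

11.51 Mbps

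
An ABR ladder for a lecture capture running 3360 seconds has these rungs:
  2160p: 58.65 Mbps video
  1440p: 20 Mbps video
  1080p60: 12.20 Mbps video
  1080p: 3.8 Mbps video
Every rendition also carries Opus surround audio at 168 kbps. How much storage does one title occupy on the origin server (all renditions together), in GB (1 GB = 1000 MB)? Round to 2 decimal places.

40.04 GB

Audio: 168 kbps = 0.168 Mbps.
Sum of rendition bitrates: (58.65+0.168) + (20+0.168) + (12.20+0.168) + (3.8+0.168) = 95.322 Mbps.
× 3360 s = 320,282 Mb = 40,035 MB = 40.04 GB.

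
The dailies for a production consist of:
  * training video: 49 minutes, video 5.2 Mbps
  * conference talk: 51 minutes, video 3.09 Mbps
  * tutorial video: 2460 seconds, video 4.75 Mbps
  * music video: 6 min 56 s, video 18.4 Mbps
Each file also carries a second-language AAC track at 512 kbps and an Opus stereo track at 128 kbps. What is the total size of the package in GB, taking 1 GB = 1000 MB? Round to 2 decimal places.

6.22 GB

Audio total: 512 + 128 = 640 kbps = 0.640 Mbps.
training video: 5.840 Mbps × 2940 s = 17169.6 Mb
conference talk: 3.730 Mbps × 3060 s = 11413.8 Mb
tutorial video: 5.390 Mbps × 2460 s = 13259.4 Mb
music video: 19.040 Mbps × 416 s = 7920.6 Mb
Total: 49763.4 Mb = 6220.4 MB.
= 6.220 GB.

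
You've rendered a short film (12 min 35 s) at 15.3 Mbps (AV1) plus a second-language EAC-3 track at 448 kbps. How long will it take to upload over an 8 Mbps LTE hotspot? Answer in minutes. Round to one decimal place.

24.8 minutes

12 min 35 s = 755 s
Audio: 448 kbps = 0.448 Mbps.
Total bitrate: 15.748 Mbps.
File: 15.748 Mbps × 755 s = 11889.7 Mb.
At 8 Mbps: 11889.7 / 8 = 1486.2 s ≈ 24.8 minutes.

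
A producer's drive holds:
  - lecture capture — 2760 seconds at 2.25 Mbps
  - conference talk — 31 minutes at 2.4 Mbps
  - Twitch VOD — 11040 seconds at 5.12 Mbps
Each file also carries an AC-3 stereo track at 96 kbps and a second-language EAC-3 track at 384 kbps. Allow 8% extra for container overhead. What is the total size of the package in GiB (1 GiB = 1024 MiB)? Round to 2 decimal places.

Audio total: 96 + 384 = 480 kbps = 0.480 Mbps.
lecture capture: 2.730 Mbps × 2760 s × 1.08 = 8137.6 Mb
conference talk: 2.880 Mbps × 1860 s × 1.08 = 5785.3 Mb
Twitch VOD: 5.600 Mbps × 11040 s × 1.08 = 66769.9 Mb
Total: 80692.8 Mb = 10086.6 MB.
= 9.394 GiB.

9.39 GiB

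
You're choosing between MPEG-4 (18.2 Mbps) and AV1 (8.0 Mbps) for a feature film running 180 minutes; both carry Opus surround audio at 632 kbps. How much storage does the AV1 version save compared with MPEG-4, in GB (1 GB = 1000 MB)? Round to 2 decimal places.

13.77 GB

180 min = 10800 s
Audio: 632 kbps = 0.632 Mbps.
MPEG-4: 18.832 Mbps × 10800 s = 203385.6 Mb = 25.423 GB.
AV1: 8.632 Mbps × 10800 s = 93225.6 Mb = 11.653 GB.
Saving: 25.423 − 11.653 = 13.770 GB.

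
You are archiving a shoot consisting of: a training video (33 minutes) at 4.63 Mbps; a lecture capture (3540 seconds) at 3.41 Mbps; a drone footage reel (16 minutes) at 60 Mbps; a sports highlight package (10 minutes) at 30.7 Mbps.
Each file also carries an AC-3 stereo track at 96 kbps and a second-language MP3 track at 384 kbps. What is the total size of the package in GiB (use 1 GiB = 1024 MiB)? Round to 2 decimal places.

Audio total: 96 + 384 = 480 kbps = 0.480 Mbps.
training video: 5.110 Mbps × 1980 s = 10117.8 Mb
lecture capture: 3.890 Mbps × 3540 s = 13770.6 Mb
drone footage reel: 60.480 Mbps × 960 s = 58060.8 Mb
sports highlight package: 31.180 Mbps × 600 s = 18708.0 Mb
Total: 100657.2 Mb = 12582.1 MB.
= 11.72 GiB.

11.72 GiB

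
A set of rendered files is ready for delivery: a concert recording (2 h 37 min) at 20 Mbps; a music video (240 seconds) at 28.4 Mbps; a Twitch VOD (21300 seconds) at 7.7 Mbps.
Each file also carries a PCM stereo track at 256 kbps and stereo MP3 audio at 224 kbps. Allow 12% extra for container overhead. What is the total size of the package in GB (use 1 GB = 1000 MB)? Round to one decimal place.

Audio total: 256 + 224 = 480 kbps = 0.480 Mbps.
concert recording: 20.480 Mbps × 9420 s × 1.12 = 216072.2 Mb
music video: 28.880 Mbps × 240 s × 1.12 = 7762.9 Mb
Twitch VOD: 8.180 Mbps × 21300 s × 1.12 = 195142.1 Mb
Total: 418977.2 Mb = 52372.2 MB.
= 52.37 GB.

52.4 GB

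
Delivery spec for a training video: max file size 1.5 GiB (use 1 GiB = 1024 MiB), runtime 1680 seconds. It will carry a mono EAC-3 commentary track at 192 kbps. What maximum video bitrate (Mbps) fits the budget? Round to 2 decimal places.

Budget: 1.5 GiB = 12884.9 Mb.
Total bitrate budget: 12884.9 Mb / 1680 s = 7.670 Mbps.
Audio: 192 kbps = 0.192 Mbps.
Video: 7.670 − 0.192 = 7.478 Mbps.

7.48 Mbps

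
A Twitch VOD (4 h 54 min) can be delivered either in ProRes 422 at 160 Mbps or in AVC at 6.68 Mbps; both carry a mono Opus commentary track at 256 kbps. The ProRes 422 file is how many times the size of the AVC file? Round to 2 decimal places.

4 h 54 min = 294 min = 17640 s
Audio: 256 kbps = 0.256 Mbps.
ProRes 422: 160.256 Mbps × 17640 s = 2826915.8 Mb = 353.364 GB.
AVC: 6.936 Mbps × 17640 s = 122351.0 Mb = 15.294 GB.
Ratio: 353.364 / 15.294 = 23.105.

23.10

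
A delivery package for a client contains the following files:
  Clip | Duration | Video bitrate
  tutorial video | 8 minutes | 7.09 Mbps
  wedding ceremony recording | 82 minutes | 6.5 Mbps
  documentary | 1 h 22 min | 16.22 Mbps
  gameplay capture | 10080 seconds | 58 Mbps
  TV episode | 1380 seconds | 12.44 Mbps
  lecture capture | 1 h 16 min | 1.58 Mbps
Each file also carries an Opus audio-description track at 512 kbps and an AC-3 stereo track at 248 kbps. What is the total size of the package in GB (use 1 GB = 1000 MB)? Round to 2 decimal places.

Audio total: 512 + 248 = 760 kbps = 0.760 Mbps.
tutorial video: 7.850 Mbps × 480 s = 3768.0 Mb
wedding ceremony recording: 7.260 Mbps × 4920 s = 35719.2 Mb
documentary: 16.980 Mbps × 4920 s = 83541.6 Mb
gameplay capture: 58.760 Mbps × 10080 s = 592300.8 Mb
TV episode: 13.200 Mbps × 1380 s = 18216.0 Mb
lecture capture: 2.340 Mbps × 4560 s = 10670.4 Mb
Total: 744216.0 Mb = 93027.0 MB.
= 93.03 GB.

93.03 GB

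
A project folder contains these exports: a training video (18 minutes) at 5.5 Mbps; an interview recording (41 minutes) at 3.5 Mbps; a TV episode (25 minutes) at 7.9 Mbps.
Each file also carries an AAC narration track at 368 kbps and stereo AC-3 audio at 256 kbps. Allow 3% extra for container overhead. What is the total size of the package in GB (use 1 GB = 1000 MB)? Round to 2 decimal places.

Audio total: 368 + 256 = 624 kbps = 0.624 Mbps.
training video: 6.124 Mbps × 1080 s × 1.03 = 6812.3 Mb
interview recording: 4.124 Mbps × 2460 s × 1.03 = 10449.4 Mb
TV episode: 8.524 Mbps × 1500 s × 1.03 = 13169.6 Mb
Total: 30431.3 Mb = 3803.9 MB.
= 3.804 GB.

3.80 GB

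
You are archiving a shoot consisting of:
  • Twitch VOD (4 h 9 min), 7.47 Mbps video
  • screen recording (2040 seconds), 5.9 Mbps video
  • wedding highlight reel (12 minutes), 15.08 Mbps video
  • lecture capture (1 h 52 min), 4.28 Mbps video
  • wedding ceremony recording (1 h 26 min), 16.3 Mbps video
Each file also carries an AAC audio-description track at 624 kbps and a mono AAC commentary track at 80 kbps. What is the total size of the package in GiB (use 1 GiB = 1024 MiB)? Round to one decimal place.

Audio total: 624 + 80 = 704 kbps = 0.704 Mbps.
Twitch VOD: 8.174 Mbps × 14940 s = 122119.6 Mb
screen recording: 6.604 Mbps × 2040 s = 13472.2 Mb
wedding highlight reel: 15.784 Mbps × 720 s = 11364.5 Mb
lecture capture: 4.984 Mbps × 6720 s = 33492.5 Mb
wedding ceremony recording: 17.004 Mbps × 5160 s = 87740.6 Mb
Total: 268189.3 Mb = 33523.7 MB.
= 31.22 GiB.

31.2 GiB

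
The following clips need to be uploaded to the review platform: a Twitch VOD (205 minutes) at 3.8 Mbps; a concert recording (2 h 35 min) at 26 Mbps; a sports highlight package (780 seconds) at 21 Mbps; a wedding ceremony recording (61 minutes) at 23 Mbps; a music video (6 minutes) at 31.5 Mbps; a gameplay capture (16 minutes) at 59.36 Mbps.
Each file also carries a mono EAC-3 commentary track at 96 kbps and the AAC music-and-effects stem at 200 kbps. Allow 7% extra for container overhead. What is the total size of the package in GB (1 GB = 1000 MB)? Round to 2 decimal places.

Audio total: 96 + 200 = 296 kbps = 0.296 Mbps.
Twitch VOD: 4.096 Mbps × 12300 s × 1.07 = 53907.5 Mb
concert recording: 26.296 Mbps × 9300 s × 1.07 = 261671.5 Mb
sports highlight package: 21.296 Mbps × 780 s × 1.07 = 17773.6 Mb
wedding ceremony recording: 23.296 Mbps × 3660 s × 1.07 = 91231.8 Mb
music video: 31.796 Mbps × 360 s × 1.07 = 12247.8 Mb
gameplay capture: 59.656 Mbps × 960 s × 1.07 = 61278.6 Mb
Total: 498110.9 Mb = 62263.9 MB.
= 62.26 GB.

62.26 GB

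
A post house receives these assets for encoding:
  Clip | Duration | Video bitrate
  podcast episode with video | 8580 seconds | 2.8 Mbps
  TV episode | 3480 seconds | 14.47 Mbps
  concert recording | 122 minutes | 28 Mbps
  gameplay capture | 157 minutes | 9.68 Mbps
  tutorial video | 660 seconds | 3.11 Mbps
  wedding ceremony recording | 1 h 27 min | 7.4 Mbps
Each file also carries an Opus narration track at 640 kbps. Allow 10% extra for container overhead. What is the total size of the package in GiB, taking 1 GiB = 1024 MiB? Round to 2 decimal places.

55.50 GiB

Audio: 640 kbps = 0.640 Mbps.
podcast episode with video: 3.440 Mbps × 8580 s × 1.10 = 32466.7 Mb
TV episode: 15.110 Mbps × 3480 s × 1.10 = 57841.1 Mb
concert recording: 28.640 Mbps × 7320 s × 1.10 = 230609.3 Mb
gameplay capture: 10.320 Mbps × 9420 s × 1.10 = 106935.8 Mb
tutorial video: 3.750 Mbps × 660 s × 1.10 = 2722.5 Mb
wedding ceremony recording: 8.040 Mbps × 5220 s × 1.10 = 46165.7 Mb
Total: 476741.1 Mb = 59592.6 MB.
= 55.50 GiB.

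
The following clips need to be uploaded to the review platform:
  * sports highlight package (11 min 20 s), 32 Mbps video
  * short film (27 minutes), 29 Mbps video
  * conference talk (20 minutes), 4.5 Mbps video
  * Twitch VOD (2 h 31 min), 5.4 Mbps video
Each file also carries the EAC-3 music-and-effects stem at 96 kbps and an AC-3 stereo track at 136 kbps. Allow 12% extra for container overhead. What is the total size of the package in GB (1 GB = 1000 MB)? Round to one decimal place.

Audio total: 96 + 136 = 232 kbps = 0.232 Mbps.
sports highlight package: 32.232 Mbps × 680 s × 1.12 = 24547.9 Mb
short film: 29.232 Mbps × 1620 s × 1.12 = 53038.5 Mb
conference talk: 4.732 Mbps × 1200 s × 1.12 = 6359.8 Mb
Twitch VOD: 5.632 Mbps × 9060 s × 1.12 = 57149.0 Mb
Total: 141095.3 Mb = 17636.9 MB.
= 17.64 GB.

17.6 GB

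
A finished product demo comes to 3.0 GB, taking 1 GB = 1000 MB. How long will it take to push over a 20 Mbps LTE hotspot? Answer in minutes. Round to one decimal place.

20.0 minutes

File: 3.0 GB = 24000.0 Mb.
At 20 Mbps: 24000.0 / 20 = 1200.0 s ≈ 20 minutes.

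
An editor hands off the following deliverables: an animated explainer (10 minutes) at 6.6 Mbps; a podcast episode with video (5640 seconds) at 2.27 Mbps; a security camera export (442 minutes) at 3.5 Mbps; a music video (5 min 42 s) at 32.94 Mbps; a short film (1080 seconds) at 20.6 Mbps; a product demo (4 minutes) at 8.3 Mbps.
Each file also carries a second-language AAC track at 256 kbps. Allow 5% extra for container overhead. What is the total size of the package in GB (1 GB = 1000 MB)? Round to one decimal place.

20.2 GB

Audio: 256 kbps = 0.256 Mbps.
animated explainer: 6.856 Mbps × 600 s × 1.05 = 4319.3 Mb
podcast episode with video: 2.526 Mbps × 5640 s × 1.05 = 14959.0 Mb
security camera export: 3.756 Mbps × 26520 s × 1.05 = 104589.6 Mb
music video: 33.196 Mbps × 342 s × 1.05 = 11920.7 Mb
short film: 20.856 Mbps × 1080 s × 1.05 = 23650.7 Mb
product demo: 8.556 Mbps × 240 s × 1.05 = 2156.1 Mb
Total: 161595.3 Mb = 20199.4 MB.
= 20.20 GB.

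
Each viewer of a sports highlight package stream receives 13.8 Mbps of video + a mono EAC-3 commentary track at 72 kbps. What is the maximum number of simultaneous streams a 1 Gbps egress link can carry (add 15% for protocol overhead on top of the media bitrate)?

Audio: 72 kbps = 0.072 Mbps.
Per-viewer media rate: 13.872 Mbps.
On the wire with 15% overhead: 15.953 Mbps.
1 Gbps = 1,000 Mbps; 1,000 / 15.953 = 62.68 → 62 viewers.

62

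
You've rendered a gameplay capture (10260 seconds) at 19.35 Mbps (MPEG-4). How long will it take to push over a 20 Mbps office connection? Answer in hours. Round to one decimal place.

2.8 hours

File: 19.350 Mbps × 10260 s = 198531.0 Mb.
At 20 Mbps: 198531.0 / 20 = 9926.5 s ≈ 2.76 hours.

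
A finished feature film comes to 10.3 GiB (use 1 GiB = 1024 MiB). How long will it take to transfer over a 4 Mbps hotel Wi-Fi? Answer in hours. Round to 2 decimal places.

File: 10.3 GiB = 88476.3 Mb.
At 4 Mbps: 88476.3 / 4 = 22119.1 s ≈ 6.14 hours.

6.14 hours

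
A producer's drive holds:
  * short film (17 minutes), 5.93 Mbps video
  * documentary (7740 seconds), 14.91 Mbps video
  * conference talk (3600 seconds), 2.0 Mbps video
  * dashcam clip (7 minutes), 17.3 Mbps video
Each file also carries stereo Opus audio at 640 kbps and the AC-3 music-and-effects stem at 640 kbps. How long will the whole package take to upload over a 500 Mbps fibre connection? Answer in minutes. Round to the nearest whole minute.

Audio total: 640 + 640 = 1280 kbps = 1.280 Mbps.
short film: 7.210 Mbps × 1020 s = 7354.2 Mb
documentary: 16.190 Mbps × 7740 s = 125310.6 Mb
conference talk: 3.280 Mbps × 3600 s = 11808.0 Mb
dashcam clip: 18.580 Mbps × 420 s = 7803.6 Mb
Total: 152276.4 Mb = 19034.5 MB.
At 500 Mbps: 152276.4 / 500 = 305 s ≈ 5.08 minutes.

5 minutes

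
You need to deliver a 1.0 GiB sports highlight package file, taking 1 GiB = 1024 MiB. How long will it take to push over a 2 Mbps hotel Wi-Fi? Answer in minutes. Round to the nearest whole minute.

File: 1.0 GiB = 8589.9 Mb.
At 2 Mbps: 8589.9 / 2 = 4295.0 s ≈ 71.6 minutes.

72 minutes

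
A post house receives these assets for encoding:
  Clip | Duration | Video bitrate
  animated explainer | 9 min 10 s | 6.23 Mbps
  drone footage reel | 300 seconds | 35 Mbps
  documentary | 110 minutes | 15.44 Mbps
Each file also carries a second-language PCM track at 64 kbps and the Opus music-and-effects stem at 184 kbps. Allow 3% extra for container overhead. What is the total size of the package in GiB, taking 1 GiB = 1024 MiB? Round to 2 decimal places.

14.11 GiB

Audio total: 64 + 184 = 248 kbps = 0.248 Mbps.
animated explainer: 6.478 Mbps × 550 s × 1.03 = 3669.8 Mb
drone footage reel: 35.248 Mbps × 300 s × 1.03 = 10891.6 Mb
documentary: 15.688 Mbps × 6600 s × 1.03 = 106647.0 Mb
Total: 121208.4 Mb = 15151.1 MB.
= 14.11 GiB.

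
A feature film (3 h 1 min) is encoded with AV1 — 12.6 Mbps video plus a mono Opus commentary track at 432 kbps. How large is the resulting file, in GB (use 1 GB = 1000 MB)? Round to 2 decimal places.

3 h 1 min = 181 min = 10860 s
Audio: 432 kbps = 0.432 Mbps.
Total bitrate: 12.6 + 0.432 = 13.032 Mbps.
Stream data: 13.032 Mbps × 10860 s = 141527.5 Mb.
141,528 Mb ÷ 8 = 17,691 MB → 17.69 GB.

17.69 GB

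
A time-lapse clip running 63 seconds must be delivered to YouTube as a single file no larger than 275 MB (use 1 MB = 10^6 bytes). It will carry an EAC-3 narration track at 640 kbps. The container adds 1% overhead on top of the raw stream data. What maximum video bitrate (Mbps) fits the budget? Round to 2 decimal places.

33.93 Mbps

Budget: 275 MB = 2200.0 Mb.
Stream payload after overhead: 2200.0 / 1.01 = 2178.2 Mb.
Total bitrate budget: 2178.2 Mb / 63 s = 34.575 Mbps.
Audio: 640 kbps = 0.640 Mbps.
Video: 34.575 − 0.640 = 33.935 Mbps.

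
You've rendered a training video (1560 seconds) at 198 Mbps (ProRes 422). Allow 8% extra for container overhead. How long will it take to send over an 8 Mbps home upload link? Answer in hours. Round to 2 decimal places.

11.58 hours

File: 198.000 Mbps × 1560 s = 308880.0 Mb.
With 8% container overhead: ×1.08. → 333590.4 Mb.
At 8 Mbps: 333590.4 / 8 = 41698.8 s ≈ 11.6 hours.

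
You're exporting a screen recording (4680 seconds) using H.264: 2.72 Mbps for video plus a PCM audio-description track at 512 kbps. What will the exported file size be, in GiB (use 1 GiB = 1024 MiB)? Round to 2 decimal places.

1.76 GiB

Audio: 512 kbps = 0.512 Mbps.
Total bitrate: 2.72 + 0.512 = 3.232 Mbps.
Stream data: 3.232 Mbps × 4680 s = 15125.8 Mb.
15,126 Mb = 1,890,720,000 bytes ÷ 1,073,741,824 = 1.761 GiB.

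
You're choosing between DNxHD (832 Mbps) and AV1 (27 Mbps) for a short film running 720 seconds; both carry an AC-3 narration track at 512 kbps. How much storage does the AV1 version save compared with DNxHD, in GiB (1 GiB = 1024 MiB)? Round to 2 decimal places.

67.47 GiB

Audio: 512 kbps = 0.512 Mbps.
DNxHD: 832.512 Mbps × 720 s = 599408.6 Mb = 69.780 GiB.
AV1: 27.512 Mbps × 720 s = 19808.6 Mb = 2.306 GiB.
Saving: 69.780 − 2.306 = 67.474 GiB.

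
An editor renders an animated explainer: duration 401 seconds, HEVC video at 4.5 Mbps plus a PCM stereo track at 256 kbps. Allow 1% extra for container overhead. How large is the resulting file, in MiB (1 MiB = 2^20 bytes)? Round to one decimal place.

Audio: 256 kbps = 0.256 Mbps.
Total bitrate: 4.5 + 0.256 = 4.756 Mbps.
Stream data: 4.756 Mbps × 401 s = 1907.2 Mb.
With 1% container overhead: ×1.01.
1,926 Mb = 240,778,445 bytes ÷ 1,048,576 = 229.6 MiB.

229.6 MiB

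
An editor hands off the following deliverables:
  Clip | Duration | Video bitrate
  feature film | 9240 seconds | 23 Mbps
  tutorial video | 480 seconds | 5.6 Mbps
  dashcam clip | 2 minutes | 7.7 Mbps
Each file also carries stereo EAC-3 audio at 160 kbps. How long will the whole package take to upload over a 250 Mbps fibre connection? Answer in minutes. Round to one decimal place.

Audio: 160 kbps = 0.160 Mbps.
feature film: 23.160 Mbps × 9240 s = 213998.4 Mb
tutorial video: 5.760 Mbps × 480 s = 2764.8 Mb
dashcam clip: 7.860 Mbps × 120 s = 943.2 Mb
Total: 217706.4 Mb = 27213.3 MB.
At 250 Mbps: 217706.4 / 250 = 871 s ≈ 14.5 minutes.

14.5 minutes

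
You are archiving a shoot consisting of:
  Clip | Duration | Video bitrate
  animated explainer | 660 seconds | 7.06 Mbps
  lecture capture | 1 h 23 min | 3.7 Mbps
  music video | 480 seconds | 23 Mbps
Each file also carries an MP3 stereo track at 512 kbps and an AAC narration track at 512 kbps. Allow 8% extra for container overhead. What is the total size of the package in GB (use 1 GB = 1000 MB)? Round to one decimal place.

5.5 GB

Audio total: 512 + 512 = 1024 kbps = 1.024 Mbps.
animated explainer: 8.084 Mbps × 660 s × 1.08 = 5762.3 Mb
lecture capture: 4.724 Mbps × 4980 s × 1.08 = 25407.6 Mb
music video: 24.024 Mbps × 480 s × 1.08 = 12454.0 Mb
Total: 43623.9 Mb = 5453.0 MB.
= 5.453 GB.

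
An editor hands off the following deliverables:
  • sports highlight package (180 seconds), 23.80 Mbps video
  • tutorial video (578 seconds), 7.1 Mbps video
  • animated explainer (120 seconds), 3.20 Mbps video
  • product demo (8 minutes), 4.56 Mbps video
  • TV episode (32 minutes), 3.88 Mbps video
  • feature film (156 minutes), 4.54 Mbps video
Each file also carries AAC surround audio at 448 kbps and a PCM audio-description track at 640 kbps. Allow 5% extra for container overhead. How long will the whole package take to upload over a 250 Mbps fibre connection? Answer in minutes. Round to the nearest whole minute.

Audio total: 448 + 640 = 1088 kbps = 1.088 Mbps.
sports highlight package: 24.888 Mbps × 180 s × 1.05 = 4703.8 Mb
tutorial video: 8.188 Mbps × 578 s × 1.05 = 4969.3 Mb
animated explainer: 4.288 Mbps × 120 s × 1.05 = 540.3 Mb
product demo: 5.648 Mbps × 480 s × 1.05 = 2846.6 Mb
TV episode: 4.968 Mbps × 1920 s × 1.05 = 10015.5 Mb
feature film: 5.628 Mbps × 9360 s × 1.05 = 55312.0 Mb
Total: 78387.5 Mb = 9798.4 MB.
At 250 Mbps: 78387.5 / 250 = 314 s ≈ 5.23 minutes.

5 minutes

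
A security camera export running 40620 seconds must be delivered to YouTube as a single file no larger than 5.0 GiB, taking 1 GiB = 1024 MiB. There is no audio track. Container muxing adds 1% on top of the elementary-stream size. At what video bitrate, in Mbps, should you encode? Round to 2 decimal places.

1.05 Mbps

Budget: 5.0 GiB = 42949.7 Mb.
Stream payload after overhead: 42949.7 / 1.01 = 42524.4 Mb.
Total bitrate budget: 42524.4 Mb / 40620 s = 1.047 Mbps.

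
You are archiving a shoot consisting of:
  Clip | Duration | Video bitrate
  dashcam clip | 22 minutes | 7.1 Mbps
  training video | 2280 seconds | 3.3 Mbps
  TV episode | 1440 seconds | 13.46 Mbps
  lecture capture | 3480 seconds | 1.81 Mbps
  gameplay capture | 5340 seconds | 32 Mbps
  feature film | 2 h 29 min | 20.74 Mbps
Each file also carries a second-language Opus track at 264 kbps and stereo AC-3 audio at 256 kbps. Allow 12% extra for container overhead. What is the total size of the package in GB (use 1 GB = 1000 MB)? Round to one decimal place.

Audio total: 264 + 256 = 520 kbps = 0.520 Mbps.
dashcam clip: 7.620 Mbps × 1320 s × 1.12 = 11265.4 Mb
training video: 3.820 Mbps × 2280 s × 1.12 = 9754.8 Mb
TV episode: 13.980 Mbps × 1440 s × 1.12 = 22546.9 Mb
lecture capture: 2.330 Mbps × 3480 s × 1.12 = 9081.4 Mb
gameplay capture: 32.520 Mbps × 5340 s × 1.12 = 194495.6 Mb
feature film: 21.260 Mbps × 8940 s × 1.12 = 212872.1 Mb
Total: 460016.3 Mb = 57502.0 MB.
= 57.50 GB.

57.5 GB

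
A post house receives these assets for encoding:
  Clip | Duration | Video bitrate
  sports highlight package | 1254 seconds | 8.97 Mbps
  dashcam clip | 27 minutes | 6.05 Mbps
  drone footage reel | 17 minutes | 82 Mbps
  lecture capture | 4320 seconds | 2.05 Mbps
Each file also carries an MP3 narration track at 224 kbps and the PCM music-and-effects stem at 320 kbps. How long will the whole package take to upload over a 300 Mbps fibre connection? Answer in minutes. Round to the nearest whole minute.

Audio total: 224 + 320 = 544 kbps = 0.544 Mbps.
sports highlight package: 9.514 Mbps × 1254 s = 11930.6 Mb
dashcam clip: 6.594 Mbps × 1620 s = 10682.3 Mb
drone footage reel: 82.544 Mbps × 1020 s = 84194.9 Mb
lecture capture: 2.594 Mbps × 4320 s = 11206.1 Mb
Total: 118013.8 Mb = 14751.7 MB.
At 300 Mbps: 118013.8 / 300 = 393 s ≈ 6.56 minutes.

7 minutes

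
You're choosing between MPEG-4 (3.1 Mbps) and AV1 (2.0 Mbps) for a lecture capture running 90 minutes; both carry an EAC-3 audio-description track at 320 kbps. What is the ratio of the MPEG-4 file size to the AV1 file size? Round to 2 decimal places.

1.47

90 min = 5400 s
Audio: 320 kbps = 0.320 Mbps.
MPEG-4: 3.420 Mbps × 5400 s = 18468.0 Mb = 2.150 GiB.
AV1: 2.320 Mbps × 5400 s = 12528.0 Mb = 1.458 GiB.
Ratio: 2.150 / 1.458 = 1.474.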